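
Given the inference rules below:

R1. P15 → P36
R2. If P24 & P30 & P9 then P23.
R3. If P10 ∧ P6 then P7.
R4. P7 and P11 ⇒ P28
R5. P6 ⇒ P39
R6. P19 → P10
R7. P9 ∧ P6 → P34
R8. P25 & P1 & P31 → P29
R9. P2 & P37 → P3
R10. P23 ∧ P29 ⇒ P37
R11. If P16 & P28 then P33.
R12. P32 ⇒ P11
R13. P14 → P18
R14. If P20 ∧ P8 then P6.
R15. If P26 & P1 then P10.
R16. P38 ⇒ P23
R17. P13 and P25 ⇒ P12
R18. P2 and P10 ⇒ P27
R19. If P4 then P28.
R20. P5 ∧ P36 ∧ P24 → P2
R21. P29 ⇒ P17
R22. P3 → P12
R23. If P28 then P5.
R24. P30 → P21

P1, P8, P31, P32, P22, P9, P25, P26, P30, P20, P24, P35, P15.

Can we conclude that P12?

P36  (by R1: P15)
P23  (by R2: P24, P30, P9)
P29  (by R8: P25, P1, P31)
P37  (by R10: P23, P29)
P11  (by R12: P32)
P6  (by R14: P20, P8)
P10  (by R15: P26, P1)
P7  (by R3: P10, P6)
P28  (by R4: P7, P11)
P5  (by R23: P28)
P2  (by R20: P5, P36, P24)
P3  (by R9: P2, P37)
P12  (by R22: P3)

Yes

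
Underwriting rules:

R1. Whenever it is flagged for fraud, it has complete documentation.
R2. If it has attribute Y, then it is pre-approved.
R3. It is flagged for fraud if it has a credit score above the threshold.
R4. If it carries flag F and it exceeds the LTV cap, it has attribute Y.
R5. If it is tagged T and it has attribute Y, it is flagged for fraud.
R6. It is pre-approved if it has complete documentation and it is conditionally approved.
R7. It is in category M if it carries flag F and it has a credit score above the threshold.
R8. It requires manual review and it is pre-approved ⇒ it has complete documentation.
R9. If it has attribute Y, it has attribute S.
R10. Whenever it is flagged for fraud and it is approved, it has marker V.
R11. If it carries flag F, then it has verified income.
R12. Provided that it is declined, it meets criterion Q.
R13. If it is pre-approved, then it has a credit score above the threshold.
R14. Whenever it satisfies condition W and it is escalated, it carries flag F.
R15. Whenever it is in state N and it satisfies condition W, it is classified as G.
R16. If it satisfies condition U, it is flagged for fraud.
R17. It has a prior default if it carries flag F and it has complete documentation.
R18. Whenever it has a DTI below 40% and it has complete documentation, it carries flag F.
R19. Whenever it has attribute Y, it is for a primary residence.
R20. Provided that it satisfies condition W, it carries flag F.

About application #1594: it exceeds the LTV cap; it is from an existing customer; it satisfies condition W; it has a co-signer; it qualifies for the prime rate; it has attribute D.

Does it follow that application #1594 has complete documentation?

Yes

By R20 (it satisfies condition W): it carries flag F.
By R4 (it carries flag F, it exceeds the LTV cap): it has attribute Y.
By R2 (it has attribute Y): it is pre-approved.
By R13 (it is pre-approved): it has a credit score above the threshold.
By R3 (it has a credit score above the threshold): it is flagged for fraud.
By R1 (it is flagged for fraud): it has complete documentation.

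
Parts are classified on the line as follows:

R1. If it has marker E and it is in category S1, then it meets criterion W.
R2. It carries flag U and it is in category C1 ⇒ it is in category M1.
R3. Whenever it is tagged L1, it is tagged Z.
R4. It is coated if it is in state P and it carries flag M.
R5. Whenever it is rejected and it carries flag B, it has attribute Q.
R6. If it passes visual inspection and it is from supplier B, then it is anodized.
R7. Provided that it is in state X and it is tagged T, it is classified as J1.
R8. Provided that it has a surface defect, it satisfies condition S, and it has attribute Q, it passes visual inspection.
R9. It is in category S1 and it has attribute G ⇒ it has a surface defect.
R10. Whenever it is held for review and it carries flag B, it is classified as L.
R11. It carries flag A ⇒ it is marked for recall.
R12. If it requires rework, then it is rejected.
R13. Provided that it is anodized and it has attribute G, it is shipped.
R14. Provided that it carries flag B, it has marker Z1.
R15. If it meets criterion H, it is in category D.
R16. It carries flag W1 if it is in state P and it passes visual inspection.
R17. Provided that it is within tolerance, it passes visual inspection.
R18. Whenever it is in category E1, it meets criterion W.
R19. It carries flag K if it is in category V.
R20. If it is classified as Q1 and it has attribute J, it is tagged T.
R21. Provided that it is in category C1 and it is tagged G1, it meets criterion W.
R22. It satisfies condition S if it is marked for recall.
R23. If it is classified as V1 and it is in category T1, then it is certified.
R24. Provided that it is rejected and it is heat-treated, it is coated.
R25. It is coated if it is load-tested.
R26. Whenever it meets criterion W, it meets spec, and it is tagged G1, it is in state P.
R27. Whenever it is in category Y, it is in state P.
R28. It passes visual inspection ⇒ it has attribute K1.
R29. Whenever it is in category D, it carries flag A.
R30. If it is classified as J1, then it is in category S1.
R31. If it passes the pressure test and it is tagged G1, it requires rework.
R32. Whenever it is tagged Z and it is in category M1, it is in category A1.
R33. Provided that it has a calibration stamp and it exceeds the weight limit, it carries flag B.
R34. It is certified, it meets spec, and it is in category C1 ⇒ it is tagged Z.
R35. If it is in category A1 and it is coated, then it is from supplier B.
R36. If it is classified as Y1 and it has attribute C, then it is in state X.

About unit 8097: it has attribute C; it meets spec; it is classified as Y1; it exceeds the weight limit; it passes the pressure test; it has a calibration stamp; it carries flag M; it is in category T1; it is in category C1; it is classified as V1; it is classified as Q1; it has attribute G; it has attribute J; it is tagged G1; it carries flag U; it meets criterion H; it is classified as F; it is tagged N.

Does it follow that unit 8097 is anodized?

Yes

By R2 (it carries flag U, it is in category C1): it is in category M1.
By R15 (it meets criterion H): it is in category D.
By R20 (it is classified as Q1, it has attribute J): it is tagged T.
By R21 (it is in category C1, it is tagged G1): it meets criterion W.
By R23 (it is classified as V1, it is in category T1): it is certified.
By R26 (it meets criterion W, it meets spec, it is tagged G1): it is in state P.
By R29 (it is in category D): it carries flag A.
By R31 (it passes the pressure test, it is tagged G1): it requires rework.
By R33 (it has a calibration stamp, it exceeds the weight limit): it carries flag B.
By R34 (it is certified, it meets spec, it is in category C1): it is tagged Z.
By R36 (it is classified as Y1, it has attribute C): it is in state X.
By R4 (it is in state P, it carries flag M): it is coated.
By R7 (it is in state X, it is tagged T): it is classified as J1.
By R11 (it carries flag A): it is marked for recall.
By R12 (it requires rework): it is rejected.
By R22 (it is marked for recall): it satisfies condition S.
By R30 (it is classified as J1): it is in category S1.
By R32 (it is tagged Z, it is in category M1): it is in category A1.
By R35 (it is in category A1, it is coated): it is from supplier B.
By R5 (it is rejected, it carries flag B): it has attribute Q.
By R9 (it is in category S1, it has attribute G): it has a surface defect.
By R8 (it has a surface defect, it satisfies condition S, it has attribute Q): it passes visual inspection.
By R6 (it passes visual inspection, it is from supplier B): it is anodized.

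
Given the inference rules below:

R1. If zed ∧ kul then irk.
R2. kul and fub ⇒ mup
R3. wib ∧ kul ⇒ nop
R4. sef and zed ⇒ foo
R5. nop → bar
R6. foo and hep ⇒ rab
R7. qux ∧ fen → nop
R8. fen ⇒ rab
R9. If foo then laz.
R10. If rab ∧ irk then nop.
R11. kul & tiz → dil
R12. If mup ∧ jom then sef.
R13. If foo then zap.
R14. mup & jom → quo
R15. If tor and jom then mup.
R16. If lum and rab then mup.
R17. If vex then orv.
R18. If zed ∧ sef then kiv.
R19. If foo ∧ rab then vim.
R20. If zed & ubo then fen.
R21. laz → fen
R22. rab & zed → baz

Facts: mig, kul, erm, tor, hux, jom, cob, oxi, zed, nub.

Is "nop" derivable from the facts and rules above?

irk  (by R1: zed, kul)
mup  (by R15: tor, jom)
sef  (by R12: mup, jom)
foo  (by R4: sef, zed)
laz  (by R9: foo)
fen  (by R21: laz)
rab  (by R8: fen)
nop  (by R10: rab, irk)

Yes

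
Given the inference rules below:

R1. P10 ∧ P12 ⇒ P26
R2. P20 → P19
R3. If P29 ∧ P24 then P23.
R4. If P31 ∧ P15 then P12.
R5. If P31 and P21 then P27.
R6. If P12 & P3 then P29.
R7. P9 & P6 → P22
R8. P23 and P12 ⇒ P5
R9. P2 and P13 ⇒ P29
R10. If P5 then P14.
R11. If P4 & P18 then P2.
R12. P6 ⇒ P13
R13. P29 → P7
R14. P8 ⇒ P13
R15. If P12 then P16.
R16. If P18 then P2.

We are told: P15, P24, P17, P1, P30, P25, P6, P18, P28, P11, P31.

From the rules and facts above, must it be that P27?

Forward chaining from the given facts derives: P12, P13, P16, P2, P29, P7, P23, P5, P14.
The only rule concluding P27 is R5, which needs P21; that is never established.

No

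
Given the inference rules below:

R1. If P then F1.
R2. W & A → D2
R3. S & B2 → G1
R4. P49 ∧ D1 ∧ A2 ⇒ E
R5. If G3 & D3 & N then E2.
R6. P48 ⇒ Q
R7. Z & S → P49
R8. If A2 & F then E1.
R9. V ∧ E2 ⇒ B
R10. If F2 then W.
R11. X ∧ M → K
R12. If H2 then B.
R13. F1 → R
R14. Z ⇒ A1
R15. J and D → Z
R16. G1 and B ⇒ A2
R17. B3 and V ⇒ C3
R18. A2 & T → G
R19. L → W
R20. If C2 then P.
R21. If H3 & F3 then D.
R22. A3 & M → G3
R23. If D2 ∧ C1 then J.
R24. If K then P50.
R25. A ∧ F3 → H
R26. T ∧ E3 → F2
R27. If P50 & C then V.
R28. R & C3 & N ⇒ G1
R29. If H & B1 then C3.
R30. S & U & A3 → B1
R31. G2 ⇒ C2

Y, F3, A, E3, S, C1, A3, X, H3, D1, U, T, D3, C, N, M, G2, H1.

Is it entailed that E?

K  (by R11: X, M)
D  (by R21: H3, F3)
G3  (by R22: A3, M)
P50  (by R24: K)
H  (by R25: A, F3)
F2  (by R26: T, E3)
V  (by R27: P50, C)
B1  (by R30: S, U, A3)
C2  (by R31: G2)
E2  (by R5: G3, D3, N)
B  (by R9: V, E2)
W  (by R10: F2)
P  (by R20: C2)
C3  (by R29: H, B1)
F1  (by R1: P)
D2  (by R2: W, A)
R  (by R13: F1)
J  (by R23: D2, C1)
G1  (by R28: R, C3, N)
Z  (by R15: J, D)
A2  (by R16: G1, B)
P49  (by R7: Z, S)
E  (by R4: P49, D1, A2)

Yes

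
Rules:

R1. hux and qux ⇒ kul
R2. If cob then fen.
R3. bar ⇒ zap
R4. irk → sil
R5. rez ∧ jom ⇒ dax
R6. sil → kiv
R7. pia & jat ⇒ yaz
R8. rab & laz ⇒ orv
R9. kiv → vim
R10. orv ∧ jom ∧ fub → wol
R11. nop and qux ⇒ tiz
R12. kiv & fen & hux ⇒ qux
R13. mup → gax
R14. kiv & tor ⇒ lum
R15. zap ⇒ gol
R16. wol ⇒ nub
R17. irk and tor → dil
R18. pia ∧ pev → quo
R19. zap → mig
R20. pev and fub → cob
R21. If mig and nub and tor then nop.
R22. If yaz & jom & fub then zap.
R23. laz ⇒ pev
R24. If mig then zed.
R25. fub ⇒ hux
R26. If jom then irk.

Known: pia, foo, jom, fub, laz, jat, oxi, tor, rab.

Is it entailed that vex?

No

Forward chaining from the given facts derives: yaz, orv, wol, nub, zap, pev, hux, irk, sil, kiv, vim, lum, gol, dil, quo, mig, cob, nop, zed, fen, qux, kul, tiz.
No rule has vex as its conclusion, and it is not among the given facts.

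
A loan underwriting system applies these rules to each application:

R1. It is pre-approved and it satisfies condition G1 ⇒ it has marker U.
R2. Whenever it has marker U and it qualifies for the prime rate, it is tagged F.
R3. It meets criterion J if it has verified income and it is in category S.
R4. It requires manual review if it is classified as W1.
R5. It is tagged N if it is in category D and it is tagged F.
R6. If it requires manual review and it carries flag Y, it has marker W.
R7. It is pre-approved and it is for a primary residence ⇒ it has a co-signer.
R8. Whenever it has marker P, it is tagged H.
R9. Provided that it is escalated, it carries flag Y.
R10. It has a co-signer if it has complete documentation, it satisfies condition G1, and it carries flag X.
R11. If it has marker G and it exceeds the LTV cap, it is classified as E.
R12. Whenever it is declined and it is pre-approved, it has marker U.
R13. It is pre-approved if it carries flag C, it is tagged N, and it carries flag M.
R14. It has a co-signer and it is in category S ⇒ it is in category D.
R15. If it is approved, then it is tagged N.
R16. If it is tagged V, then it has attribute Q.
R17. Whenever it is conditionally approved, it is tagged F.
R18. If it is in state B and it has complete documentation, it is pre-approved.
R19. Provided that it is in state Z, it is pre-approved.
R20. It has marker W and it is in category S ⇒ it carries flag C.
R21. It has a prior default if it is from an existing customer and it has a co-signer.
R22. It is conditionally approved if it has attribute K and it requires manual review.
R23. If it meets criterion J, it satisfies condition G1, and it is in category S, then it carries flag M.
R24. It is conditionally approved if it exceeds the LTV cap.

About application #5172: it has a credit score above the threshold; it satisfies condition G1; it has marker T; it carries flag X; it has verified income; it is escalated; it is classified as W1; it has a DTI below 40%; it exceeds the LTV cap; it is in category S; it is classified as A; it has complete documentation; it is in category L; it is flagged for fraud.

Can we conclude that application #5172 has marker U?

Yes

By R3 (it has verified income, it is in category S): it meets criterion J.
By R4 (it is classified as W1): it requires manual review.
By R9 (it is escalated): it carries flag Y.
By R10 (it has complete documentation, it satisfies condition G1, it carries flag X): it has a co-signer.
By R14 (it has a co-signer, it is in category S): it is in category D.
By R23 (it meets criterion J, it satisfies condition G1, it is in category S): it carries flag M.
By R24 (it exceeds the LTV cap): it is conditionally approved.
By R6 (it requires manual review, it carries flag Y): it has marker W.
By R17 (it is conditionally approved): it is tagged F.
By R20 (it has marker W, it is in category S): it carries flag C.
By R5 (it is in category D, it is tagged F): it is tagged N.
By R13 (it carries flag C, it is tagged N, it carries flag M): it is pre-approved.
By R1 (it is pre-approved, it satisfies condition G1): it has marker U.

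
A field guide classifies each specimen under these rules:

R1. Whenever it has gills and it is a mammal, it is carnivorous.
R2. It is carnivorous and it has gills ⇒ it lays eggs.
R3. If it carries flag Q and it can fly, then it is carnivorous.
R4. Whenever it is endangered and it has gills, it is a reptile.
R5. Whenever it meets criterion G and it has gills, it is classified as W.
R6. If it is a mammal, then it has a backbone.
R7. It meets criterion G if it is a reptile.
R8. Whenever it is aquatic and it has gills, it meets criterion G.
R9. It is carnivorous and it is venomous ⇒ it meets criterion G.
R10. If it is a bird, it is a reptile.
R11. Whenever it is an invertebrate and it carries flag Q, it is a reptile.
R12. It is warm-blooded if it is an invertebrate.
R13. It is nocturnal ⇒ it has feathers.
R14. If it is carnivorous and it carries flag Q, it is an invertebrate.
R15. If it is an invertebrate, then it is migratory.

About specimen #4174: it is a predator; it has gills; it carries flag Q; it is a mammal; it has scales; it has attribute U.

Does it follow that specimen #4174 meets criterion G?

Yes

By R1 (it has gills, it is a mammal): it is carnivorous.
By R14 (it is carnivorous, it carries flag Q): it is an invertebrate.
By R11 (it is an invertebrate, it carries flag Q): it is a reptile.
By R7 (it is a reptile): it meets criterion G.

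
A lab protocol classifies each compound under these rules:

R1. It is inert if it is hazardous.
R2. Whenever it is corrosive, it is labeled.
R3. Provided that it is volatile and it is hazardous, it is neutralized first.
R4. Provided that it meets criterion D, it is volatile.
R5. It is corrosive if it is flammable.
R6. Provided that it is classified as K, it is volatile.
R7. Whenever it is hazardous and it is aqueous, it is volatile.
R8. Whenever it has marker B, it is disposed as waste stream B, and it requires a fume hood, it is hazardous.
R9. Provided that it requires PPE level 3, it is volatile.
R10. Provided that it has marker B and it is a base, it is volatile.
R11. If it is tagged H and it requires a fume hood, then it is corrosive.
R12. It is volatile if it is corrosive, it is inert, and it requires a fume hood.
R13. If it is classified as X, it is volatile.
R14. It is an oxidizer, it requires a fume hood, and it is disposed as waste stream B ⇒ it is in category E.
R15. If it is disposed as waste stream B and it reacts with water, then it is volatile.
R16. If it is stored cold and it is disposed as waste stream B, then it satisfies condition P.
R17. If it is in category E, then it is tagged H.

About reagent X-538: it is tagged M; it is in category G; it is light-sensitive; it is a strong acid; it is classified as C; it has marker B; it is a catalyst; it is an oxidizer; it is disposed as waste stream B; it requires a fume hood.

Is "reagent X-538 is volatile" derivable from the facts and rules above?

By R8 (it has marker B, it is disposed as waste stream B, it requires a fume hood): it is hazardous.
By R14 (it is an oxidizer, it requires a fume hood, it is disposed as waste stream B): it is in category E.
By R17 (it is in category E): it is tagged H.
By R1 (it is hazardous): it is inert.
By R11 (it is tagged H, it requires a fume hood): it is corrosive.
By R12 (it is corrosive, it is inert, it requires a fume hood): it is volatile.

Yes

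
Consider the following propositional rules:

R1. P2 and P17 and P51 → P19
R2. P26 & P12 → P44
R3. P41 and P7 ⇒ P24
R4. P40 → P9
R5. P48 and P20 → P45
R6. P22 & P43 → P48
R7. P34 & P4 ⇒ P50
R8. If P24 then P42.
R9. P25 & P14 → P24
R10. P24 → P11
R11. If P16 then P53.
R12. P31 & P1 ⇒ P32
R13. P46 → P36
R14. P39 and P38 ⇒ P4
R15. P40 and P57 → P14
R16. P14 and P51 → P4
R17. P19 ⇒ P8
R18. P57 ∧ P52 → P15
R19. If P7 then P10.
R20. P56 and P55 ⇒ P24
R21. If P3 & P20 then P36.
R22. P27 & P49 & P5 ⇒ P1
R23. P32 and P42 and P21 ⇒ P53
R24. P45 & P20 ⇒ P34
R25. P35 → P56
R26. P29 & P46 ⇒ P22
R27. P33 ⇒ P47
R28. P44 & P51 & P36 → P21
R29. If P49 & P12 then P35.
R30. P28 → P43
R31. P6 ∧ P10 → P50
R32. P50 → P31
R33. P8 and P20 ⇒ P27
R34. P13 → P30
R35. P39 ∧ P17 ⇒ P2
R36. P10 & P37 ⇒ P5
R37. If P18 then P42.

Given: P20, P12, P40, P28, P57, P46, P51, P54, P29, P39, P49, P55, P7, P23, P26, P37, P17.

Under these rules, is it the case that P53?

P44  (by R2: P26, P12)
P36  (by R13: P46)
P14  (by R15: P40, P57)
P4  (by R16: P14, P51)
P10  (by R19: P7)
P22  (by R26: P29, P46)
P21  (by R28: P44, P51, P36)
P35  (by R29: P49, P12)
P43  (by R30: P28)
P2  (by R35: P39, P17)
P5  (by R36: P10, P37)
P19  (by R1: P2, P17, P51)
P48  (by R6: P22, P43)
P8  (by R17: P19)
P56  (by R25: P35)
P27  (by R33: P8, P20)
P45  (by R5: P48, P20)
P24  (by R20: P56, P55)
P1  (by R22: P27, P49, P5)
P34  (by R24: P45, P20)
P50  (by R7: P34, P4)
P42  (by R8: P24)
P31  (by R32: P50)
P32  (by R12: P31, P1)
P53  (by R23: P32, P42, P21)

Yes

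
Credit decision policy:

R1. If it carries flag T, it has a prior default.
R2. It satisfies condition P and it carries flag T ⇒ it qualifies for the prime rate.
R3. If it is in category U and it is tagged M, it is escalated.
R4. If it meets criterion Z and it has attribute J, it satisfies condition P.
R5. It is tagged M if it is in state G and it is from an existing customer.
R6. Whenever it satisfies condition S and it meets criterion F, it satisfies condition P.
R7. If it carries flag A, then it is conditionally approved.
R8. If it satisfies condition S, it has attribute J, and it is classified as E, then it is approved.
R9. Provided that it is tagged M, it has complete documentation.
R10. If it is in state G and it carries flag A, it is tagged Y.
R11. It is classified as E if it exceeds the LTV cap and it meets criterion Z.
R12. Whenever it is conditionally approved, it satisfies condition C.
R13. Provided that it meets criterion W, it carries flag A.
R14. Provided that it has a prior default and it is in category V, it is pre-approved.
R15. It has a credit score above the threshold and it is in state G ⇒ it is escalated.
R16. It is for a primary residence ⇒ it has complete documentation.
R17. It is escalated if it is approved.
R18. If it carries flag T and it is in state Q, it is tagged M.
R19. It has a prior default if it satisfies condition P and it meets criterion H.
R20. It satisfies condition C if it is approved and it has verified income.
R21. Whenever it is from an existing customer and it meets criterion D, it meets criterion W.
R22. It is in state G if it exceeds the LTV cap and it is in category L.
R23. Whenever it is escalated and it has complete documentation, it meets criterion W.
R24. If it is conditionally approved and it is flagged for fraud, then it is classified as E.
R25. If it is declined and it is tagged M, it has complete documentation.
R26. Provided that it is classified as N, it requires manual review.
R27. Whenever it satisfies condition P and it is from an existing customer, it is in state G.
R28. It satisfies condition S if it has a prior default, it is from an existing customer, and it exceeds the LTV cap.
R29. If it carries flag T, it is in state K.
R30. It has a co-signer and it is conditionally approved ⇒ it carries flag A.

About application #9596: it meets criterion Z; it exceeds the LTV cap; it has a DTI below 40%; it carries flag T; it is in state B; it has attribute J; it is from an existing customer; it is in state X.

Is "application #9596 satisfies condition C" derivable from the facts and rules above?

By R1 (it carries flag T): it has a prior default.
By R4 (it meets criterion Z, it has attribute J): it satisfies condition P.
By R11 (it exceeds the LTV cap, it meets criterion Z): it is classified as E.
By R27 (it satisfies condition P, it is from an existing customer): it is in state G.
By R28 (it has a prior default, it is from an existing customer, it exceeds the LTV cap): it satisfies condition S.
By R5 (it is in state G, it is from an existing customer): it is tagged M.
By R8 (it satisfies condition S, it has attribute J, it is classified as E): it is approved.
By R9 (it is tagged M): it has complete documentation.
By R17 (it is approved): it is escalated.
By R23 (it is escalated, it has complete documentation): it meets criterion W.
By R13 (it meets criterion W): it carries flag A.
By R7 (it carries flag A): it is conditionally approved.
By R12 (it is conditionally approved): it satisfies condition C.

Yes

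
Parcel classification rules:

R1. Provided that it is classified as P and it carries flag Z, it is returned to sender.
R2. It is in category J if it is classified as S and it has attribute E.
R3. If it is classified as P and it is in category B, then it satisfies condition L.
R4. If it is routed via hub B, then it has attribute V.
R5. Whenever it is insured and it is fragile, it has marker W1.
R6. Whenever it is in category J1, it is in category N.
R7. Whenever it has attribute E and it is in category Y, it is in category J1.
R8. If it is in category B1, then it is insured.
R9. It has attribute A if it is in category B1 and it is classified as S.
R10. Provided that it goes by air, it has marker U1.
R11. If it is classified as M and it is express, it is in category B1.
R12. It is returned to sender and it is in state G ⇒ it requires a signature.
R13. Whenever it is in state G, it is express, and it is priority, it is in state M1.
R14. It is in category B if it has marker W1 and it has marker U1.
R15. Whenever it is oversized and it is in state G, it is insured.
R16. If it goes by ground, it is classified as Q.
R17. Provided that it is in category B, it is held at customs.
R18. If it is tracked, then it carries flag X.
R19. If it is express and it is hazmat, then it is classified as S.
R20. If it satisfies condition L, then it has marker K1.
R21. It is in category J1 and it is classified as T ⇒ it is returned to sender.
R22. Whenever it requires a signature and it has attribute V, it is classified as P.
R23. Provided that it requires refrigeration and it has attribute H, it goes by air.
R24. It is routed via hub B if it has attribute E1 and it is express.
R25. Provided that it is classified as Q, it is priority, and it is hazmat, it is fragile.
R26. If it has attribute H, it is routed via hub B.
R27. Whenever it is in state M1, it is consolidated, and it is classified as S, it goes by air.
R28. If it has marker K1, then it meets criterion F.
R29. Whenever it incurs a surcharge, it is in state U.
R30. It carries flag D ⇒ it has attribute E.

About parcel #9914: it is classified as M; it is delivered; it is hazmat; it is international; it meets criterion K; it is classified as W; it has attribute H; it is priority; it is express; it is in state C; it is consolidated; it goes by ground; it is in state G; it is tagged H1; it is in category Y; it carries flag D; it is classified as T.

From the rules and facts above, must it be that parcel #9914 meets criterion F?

Yes

By R11 (it is classified as M, it is express): it is in category B1.
By R13 (it is in state G, it is express, it is priority): it is in state M1.
By R16 (it goes by ground): it is classified as Q.
By R19 (it is express, it is hazmat): it is classified as S.
By R25 (it is classified as Q, it is priority, it is hazmat): it is fragile.
By R26 (it has attribute H): it is routed via hub B.
By R27 (it is in state M1, it is consolidated, it is classified as S): it goes by air.
By R30 (it carries flag D): it has attribute E.
By R4 (it is routed via hub B): it has attribute V.
By R7 (it has attribute E, it is in category Y): it is in category J1.
By R8 (it is in category B1): it is insured.
By R10 (it goes by air): it has marker U1.
By R21 (it is in category J1, it is classified as T): it is returned to sender.
By R5 (it is insured, it is fragile): it has marker W1.
By R12 (it is returned to sender, it is in state G): it requires a signature.
By R14 (it has marker W1, it has marker U1): it is in category B.
By R22 (it requires a signature, it has attribute V): it is classified as P.
By R3 (it is classified as P, it is in category B): it satisfies condition L.
By R20 (it satisfies condition L): it has marker K1.
By R28 (it has marker K1): it meets criterion F.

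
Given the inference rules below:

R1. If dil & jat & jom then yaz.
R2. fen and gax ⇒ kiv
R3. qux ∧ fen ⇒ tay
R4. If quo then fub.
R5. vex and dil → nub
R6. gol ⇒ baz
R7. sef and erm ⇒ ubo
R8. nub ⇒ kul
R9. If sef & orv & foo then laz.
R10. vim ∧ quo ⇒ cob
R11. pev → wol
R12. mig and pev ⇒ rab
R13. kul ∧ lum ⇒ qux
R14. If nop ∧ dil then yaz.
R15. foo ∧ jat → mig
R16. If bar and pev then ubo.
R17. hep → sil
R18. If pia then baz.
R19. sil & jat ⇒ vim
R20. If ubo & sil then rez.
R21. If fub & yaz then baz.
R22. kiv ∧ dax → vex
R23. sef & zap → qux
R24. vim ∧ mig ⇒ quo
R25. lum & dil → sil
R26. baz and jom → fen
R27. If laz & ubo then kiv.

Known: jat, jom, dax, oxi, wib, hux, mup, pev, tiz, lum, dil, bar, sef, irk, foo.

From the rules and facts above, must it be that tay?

Forward chaining from the given facts derives: yaz, wol, mig, ubo, sil, rab, vim, rez, quo, fub, cob, baz, fen.
The only rule concluding tay is R3, which needs qux; that is never established.

No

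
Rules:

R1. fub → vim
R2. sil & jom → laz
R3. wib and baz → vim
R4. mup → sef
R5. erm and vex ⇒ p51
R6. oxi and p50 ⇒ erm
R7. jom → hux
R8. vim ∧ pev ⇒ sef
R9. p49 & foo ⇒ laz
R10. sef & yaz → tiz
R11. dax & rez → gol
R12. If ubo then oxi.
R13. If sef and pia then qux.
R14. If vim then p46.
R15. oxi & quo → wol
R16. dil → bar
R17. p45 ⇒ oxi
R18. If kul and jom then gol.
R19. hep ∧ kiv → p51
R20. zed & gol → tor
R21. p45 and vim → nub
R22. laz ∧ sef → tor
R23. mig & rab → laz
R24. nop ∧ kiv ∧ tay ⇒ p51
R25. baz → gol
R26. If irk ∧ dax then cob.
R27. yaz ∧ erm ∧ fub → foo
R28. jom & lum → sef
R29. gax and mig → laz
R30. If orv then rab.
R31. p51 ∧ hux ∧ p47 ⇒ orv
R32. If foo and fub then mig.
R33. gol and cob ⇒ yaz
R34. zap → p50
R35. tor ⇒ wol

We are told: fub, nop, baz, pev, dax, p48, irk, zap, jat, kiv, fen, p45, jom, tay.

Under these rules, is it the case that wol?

No

Forward chaining from the given facts derives: vim, hux, sef, p46, oxi, nub, p51, gol, cob, yaz, p50, erm, tiz, foo, mig.
Rules concluding wol: R15 needs quo; R35 needs tor — none of these are established.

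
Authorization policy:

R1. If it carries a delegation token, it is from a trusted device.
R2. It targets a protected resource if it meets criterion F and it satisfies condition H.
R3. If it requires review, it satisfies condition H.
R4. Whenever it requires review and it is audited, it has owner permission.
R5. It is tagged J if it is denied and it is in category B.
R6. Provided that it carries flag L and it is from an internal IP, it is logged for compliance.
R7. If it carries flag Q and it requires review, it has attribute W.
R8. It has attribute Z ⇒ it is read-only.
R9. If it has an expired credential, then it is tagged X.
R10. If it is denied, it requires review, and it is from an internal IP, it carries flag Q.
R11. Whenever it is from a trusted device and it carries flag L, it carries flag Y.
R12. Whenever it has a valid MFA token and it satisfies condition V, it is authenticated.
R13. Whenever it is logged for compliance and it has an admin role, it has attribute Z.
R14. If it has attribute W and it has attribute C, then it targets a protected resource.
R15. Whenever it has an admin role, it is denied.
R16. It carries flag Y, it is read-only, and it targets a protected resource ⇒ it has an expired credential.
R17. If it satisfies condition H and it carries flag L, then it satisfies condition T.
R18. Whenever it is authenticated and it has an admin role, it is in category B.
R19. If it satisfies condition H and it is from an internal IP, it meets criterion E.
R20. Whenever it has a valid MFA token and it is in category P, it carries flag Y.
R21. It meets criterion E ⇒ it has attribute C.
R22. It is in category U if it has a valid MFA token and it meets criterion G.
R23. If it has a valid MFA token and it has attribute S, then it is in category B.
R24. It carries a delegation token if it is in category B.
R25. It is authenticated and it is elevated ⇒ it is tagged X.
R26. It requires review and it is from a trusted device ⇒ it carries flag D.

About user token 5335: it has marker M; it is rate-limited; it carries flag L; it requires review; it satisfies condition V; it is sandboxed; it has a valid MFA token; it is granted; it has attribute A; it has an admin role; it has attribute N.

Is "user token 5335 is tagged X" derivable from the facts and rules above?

No

Forward chaining from the given facts derives: satisfies condition H, is authenticated, is denied, satisfies condition T, is in category B, carries a delegation token, is from a trusted device, is tagged J, carries flag Y, carries flag D.
Rules concluding "it is tagged X": R9 needs "it has an expired credential"; R25 needs "it is elevated" — none of these are established.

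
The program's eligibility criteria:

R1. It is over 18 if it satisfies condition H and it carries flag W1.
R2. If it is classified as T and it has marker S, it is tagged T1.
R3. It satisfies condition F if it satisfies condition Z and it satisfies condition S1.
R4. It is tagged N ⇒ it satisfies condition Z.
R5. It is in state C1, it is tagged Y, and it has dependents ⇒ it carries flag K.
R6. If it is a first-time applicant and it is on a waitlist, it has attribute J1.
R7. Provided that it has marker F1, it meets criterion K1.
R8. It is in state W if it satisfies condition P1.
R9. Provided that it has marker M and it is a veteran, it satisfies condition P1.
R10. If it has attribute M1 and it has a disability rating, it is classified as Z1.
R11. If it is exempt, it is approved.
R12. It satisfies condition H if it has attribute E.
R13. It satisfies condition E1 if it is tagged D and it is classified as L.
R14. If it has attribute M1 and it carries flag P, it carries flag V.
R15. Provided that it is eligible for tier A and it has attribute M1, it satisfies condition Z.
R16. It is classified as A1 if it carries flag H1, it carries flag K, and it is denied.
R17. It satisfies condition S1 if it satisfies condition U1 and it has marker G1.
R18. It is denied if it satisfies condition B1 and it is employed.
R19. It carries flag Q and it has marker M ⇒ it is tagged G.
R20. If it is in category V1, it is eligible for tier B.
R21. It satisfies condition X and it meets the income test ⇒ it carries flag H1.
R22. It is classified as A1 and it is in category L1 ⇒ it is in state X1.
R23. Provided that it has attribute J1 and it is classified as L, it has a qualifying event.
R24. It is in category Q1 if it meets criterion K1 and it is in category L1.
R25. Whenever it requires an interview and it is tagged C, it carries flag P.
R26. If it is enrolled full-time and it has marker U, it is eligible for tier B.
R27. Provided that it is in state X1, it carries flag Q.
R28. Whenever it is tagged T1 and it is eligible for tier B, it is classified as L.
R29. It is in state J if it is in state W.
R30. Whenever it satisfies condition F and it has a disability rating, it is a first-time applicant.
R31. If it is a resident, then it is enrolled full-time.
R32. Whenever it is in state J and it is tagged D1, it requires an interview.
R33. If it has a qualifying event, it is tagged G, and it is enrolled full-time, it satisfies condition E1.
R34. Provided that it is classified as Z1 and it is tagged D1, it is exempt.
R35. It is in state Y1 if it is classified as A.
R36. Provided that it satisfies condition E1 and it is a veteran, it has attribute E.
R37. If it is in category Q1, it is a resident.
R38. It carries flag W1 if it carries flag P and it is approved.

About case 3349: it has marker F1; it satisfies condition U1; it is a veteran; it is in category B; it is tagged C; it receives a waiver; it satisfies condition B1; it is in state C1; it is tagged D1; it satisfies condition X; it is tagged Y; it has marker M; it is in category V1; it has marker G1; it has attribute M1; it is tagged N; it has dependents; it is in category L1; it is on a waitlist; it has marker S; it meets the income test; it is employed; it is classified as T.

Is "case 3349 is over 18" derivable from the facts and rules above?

Forward chaining from the given facts derives: is tagged T1, satisfies condition Z, carries flag K, meets criterion K1, satisfies condition P1, satisfies condition S1, is denied, is eligible for tier B, carries flag H1, is in category Q1, is classified as L, is a resident, satisfies condition F, is in state W, is classified as A1, is in state X1, carries flag Q, is in state J, is enrolled full-time, requires an interview, is tagged G, carries flag P, carries flag V.
The only rule concluding "it is over 18" is R1, which needs "it satisfies condition H"; that is never established.

No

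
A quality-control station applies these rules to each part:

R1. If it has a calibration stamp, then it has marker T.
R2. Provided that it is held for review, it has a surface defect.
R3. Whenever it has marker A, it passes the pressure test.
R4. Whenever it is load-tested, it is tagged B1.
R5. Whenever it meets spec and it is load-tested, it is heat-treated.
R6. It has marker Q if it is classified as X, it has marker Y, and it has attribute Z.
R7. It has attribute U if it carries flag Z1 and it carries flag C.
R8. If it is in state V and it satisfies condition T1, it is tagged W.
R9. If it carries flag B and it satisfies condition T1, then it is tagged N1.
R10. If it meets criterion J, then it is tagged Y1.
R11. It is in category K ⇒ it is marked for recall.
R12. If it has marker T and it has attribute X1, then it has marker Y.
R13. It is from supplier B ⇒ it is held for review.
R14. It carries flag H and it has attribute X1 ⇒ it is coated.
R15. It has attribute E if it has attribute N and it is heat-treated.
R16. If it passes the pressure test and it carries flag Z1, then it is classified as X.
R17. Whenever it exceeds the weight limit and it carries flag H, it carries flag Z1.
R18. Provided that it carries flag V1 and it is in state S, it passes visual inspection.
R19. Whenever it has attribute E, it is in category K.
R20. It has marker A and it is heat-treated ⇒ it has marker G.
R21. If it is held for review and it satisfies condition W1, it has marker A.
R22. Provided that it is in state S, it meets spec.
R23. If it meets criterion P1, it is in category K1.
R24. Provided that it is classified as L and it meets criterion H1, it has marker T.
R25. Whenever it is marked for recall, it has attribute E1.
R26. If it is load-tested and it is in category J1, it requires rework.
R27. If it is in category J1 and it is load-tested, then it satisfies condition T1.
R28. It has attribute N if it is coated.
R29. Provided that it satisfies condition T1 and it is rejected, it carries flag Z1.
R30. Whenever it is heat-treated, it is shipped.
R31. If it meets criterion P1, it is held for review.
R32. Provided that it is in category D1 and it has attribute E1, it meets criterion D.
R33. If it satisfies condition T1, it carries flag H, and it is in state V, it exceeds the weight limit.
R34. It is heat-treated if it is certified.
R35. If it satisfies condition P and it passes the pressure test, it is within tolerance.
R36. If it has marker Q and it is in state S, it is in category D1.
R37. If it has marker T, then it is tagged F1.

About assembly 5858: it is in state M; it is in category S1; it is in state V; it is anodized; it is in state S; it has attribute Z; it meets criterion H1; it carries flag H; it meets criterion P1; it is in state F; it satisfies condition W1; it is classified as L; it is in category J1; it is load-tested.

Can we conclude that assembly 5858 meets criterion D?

Forward chaining from the given facts derives: is tagged B1, meets spec, is in category K1, has marker T, requires rework, satisfies condition T1, is held for review, exceeds the weight limit, is tagged F1, has a surface defect, is heat-treated, is tagged W, carries flag Z1, has marker A, is shipped, passes the pressure test, is classified as X, has marker G.
The only rule concluding "it meets criterion D" is R32, which needs "it is in category D1"; that is never established.

No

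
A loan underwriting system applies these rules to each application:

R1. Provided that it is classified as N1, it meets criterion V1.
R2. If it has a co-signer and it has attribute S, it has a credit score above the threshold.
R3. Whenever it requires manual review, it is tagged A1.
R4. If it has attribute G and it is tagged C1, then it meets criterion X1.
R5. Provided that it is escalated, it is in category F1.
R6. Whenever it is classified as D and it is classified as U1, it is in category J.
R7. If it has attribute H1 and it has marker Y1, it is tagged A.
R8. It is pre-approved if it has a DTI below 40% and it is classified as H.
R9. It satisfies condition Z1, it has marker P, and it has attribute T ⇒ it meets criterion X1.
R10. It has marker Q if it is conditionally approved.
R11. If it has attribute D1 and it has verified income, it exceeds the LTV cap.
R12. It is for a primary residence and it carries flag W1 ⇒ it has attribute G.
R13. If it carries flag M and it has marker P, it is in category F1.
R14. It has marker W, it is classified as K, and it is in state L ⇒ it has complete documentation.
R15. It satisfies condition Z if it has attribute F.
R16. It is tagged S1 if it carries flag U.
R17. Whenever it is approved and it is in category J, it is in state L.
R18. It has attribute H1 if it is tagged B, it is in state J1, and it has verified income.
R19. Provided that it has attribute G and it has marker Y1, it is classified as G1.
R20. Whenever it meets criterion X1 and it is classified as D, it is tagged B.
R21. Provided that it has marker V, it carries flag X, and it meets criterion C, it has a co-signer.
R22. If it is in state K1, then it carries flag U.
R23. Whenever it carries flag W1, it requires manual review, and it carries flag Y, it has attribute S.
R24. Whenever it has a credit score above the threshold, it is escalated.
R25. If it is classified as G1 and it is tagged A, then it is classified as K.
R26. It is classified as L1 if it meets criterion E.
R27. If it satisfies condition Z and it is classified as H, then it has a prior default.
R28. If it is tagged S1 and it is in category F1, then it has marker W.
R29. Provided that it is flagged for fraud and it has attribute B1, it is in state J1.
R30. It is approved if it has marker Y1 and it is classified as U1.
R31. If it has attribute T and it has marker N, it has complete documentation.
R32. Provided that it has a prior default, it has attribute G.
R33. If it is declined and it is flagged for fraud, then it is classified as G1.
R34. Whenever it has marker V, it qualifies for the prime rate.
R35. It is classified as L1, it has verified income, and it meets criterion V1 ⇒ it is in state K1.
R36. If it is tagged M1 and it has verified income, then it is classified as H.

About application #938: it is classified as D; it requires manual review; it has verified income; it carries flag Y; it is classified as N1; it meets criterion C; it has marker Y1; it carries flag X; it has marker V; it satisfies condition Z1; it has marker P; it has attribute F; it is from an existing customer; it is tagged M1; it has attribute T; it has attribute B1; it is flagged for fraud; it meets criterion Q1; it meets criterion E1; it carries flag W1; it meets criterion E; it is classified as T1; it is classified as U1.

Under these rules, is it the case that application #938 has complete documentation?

Yes

By R1 (it is classified as N1): it meets criterion V1.
By R6 (it is classified as D, it is classified as U1): it is in category J.
By R9 (it satisfies condition Z1, it has marker P, it has attribute T): it meets criterion X1.
By R15 (it has attribute F): it satisfies condition Z.
By R20 (it meets criterion X1, it is classified as D): it is tagged B.
By R21 (it has marker V, it carries flag X, it meets criterion C): it has a co-signer.
By R23 (it carries flag W1, it requires manual review, it carries flag Y): it has attribute S.
By R26 (it meets criterion E): it is classified as L1.
By R29 (it is flagged for fraud, it has attribute B1): it is in state J1.
By R30 (it has marker Y1, it is classified as U1): it is approved.
By R35 (it is classified as L1, it has verified income, it meets criterion V1): it is in state K1.
By R36 (it is tagged M1, it has verified income): it is classified as H.
By R2 (it has a co-signer, it has attribute S): it has a credit score above the threshold.
By R17 (it is approved, it is in category J): it is in state L.
By R18 (it is tagged B, it is in state J1, it has verified income): it has attribute H1.
By R22 (it is in state K1): it carries flag U.
By R24 (it has a credit score above the threshold): it is escalated.
By R27 (it satisfies condition Z, it is classified as H): it has a prior default.
By R32 (it has a prior default): it has attribute G.
By R5 (it is escalated): it is in category F1.
By R7 (it has attribute H1, it has marker Y1): it is tagged A.
By R16 (it carries flag U): it is tagged S1.
By R19 (it has attribute G, it has marker Y1): it is classified as G1.
By R25 (it is classified as G1, it is tagged A): it is classified as K.
By R28 (it is tagged S1, it is in category F1): it has marker W.
By R14 (it has marker W, it is classified as K, it is in state L): it has complete documentation.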